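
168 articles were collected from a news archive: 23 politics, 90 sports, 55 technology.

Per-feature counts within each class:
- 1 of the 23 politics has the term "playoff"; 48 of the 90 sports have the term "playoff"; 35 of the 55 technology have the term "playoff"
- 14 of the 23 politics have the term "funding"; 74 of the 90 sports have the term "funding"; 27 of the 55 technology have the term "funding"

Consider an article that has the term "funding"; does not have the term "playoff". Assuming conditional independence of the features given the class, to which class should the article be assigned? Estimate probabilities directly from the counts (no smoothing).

sports

politics: (23/168) × (22/23) × (14/23) ≈ 0.0797101
sports: (90/168) × (42/90) × (74/90) ≈ 0.205556
technology: (55/168) × (20/55) × (27/55) ≈ 0.0584416
Highest score → sports.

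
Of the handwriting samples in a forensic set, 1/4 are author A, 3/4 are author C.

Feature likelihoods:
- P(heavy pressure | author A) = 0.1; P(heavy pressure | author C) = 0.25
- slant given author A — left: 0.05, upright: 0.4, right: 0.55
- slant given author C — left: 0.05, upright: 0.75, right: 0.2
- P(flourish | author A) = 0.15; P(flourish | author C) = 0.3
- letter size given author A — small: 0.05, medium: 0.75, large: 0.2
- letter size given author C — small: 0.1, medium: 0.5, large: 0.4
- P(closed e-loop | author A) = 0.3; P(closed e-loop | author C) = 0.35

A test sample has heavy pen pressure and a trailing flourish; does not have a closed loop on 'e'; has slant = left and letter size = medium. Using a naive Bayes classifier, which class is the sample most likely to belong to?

author A: 0.25 × 0.1 × 0.05 × 0.15 × 0.75 × (1−0.3) = 0.0000984375
author C: 0.75 × 0.25 × 0.05 × 0.3 × 0.5 × (1−0.35) = 0.0009140625
Highest score → author C.

author C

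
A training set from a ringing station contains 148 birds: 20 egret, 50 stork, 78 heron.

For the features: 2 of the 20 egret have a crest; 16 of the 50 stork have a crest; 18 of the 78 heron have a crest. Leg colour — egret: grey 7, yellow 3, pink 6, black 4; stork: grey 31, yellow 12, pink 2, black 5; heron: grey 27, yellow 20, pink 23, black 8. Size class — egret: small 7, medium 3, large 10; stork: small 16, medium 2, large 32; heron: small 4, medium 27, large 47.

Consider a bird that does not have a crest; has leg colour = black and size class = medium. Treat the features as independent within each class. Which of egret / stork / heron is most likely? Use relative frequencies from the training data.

heron

egret: (20/148) × (18/20) × (4/20) × (3/20) ≈ 0.00364865
stork: (50/148) × (34/50) × (5/50) × (2/50) ≈ 0.000918919
heron: (78/148) × (60/78) × (8/78) × (27/78) ≈ 0.0143931
Highest score → heron.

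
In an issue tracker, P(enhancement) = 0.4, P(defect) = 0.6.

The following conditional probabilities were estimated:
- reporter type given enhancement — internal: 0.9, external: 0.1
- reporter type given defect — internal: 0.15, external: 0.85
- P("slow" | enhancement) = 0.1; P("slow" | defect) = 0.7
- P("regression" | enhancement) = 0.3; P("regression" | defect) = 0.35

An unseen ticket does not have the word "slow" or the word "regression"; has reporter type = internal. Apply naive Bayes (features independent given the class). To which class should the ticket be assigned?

enhancement

enhancement: 0.4 × 0.9 × (1−0.1) × (1−0.3) = 0.2268
defect: 0.6 × 0.15 × (1−0.7) × (1−0.35) = 0.01755
Highest score → enhancement.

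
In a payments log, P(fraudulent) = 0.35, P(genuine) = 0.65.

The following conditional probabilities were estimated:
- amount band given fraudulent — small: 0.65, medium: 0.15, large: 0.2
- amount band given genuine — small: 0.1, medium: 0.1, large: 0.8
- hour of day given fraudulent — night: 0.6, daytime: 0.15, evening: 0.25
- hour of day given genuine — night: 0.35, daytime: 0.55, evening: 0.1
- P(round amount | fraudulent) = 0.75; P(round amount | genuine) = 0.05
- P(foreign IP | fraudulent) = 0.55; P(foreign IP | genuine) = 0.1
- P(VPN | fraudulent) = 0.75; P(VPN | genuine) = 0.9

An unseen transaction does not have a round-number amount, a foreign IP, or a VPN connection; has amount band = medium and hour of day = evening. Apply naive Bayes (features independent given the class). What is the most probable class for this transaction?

fraudulent: 0.35 × 0.15 × 0.25 × (1−0.75) × (1−0.55) × (1−0.75) = 0.000369140625
genuine: 0.65 × 0.1 × 0.1 × (1−0.05) × (1−0.1) × (1−0.9) = 0.00055575
Highest score → genuine.

genuine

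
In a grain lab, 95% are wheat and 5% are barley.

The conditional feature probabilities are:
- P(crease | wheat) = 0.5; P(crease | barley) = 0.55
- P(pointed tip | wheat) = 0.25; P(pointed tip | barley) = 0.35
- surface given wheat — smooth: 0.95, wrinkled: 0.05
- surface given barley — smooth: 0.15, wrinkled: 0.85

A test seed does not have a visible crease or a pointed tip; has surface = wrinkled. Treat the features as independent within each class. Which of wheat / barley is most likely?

wheat: 0.95 × (1−0.5) × (1−0.25) × 0.05 = 0.0178125
barley: 0.05 × (1−0.55) × (1−0.35) × 0.85 = 0.01243125
Highest score → wheat.

wheat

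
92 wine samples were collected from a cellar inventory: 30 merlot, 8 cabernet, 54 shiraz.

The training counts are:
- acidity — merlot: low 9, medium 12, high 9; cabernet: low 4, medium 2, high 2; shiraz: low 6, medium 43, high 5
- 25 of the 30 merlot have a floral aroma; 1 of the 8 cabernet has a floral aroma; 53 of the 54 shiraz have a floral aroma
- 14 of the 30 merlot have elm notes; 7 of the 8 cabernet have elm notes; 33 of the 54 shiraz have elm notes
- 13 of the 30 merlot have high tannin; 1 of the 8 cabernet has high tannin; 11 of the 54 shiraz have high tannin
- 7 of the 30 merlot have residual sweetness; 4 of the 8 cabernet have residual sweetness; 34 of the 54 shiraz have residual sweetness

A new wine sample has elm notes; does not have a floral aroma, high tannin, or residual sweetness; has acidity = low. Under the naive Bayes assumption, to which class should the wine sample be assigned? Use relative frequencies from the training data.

merlot: (30/92) × (9/30) × (5/30) × (14/30) × (17/30) × (23/30) ≈ 0.00330556
cabernet: (8/92) × (4/8) × (7/8) × (7/8) × (7/8) × (4/8) ≈ 0.0145635
shiraz: (54/92) × (6/54) × (1/54) × (33/54) × (43/54) × (20/54) ≈ 0.000217671
Highest score → cabernet.

cabernet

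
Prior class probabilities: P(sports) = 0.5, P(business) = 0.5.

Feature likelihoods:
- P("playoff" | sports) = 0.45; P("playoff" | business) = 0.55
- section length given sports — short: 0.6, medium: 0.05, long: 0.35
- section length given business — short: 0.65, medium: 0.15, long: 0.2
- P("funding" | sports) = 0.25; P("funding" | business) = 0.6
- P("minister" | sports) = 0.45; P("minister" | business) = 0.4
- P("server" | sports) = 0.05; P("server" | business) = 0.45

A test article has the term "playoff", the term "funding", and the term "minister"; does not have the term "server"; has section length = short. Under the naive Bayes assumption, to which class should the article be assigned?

business

sports: 0.5 × 0.45 × 0.6 × 0.25 × 0.45 × (1−0.05) = 0.014428125
business: 0.5 × 0.55 × 0.65 × 0.6 × 0.4 × (1−0.45) = 0.023595
Highest score → business.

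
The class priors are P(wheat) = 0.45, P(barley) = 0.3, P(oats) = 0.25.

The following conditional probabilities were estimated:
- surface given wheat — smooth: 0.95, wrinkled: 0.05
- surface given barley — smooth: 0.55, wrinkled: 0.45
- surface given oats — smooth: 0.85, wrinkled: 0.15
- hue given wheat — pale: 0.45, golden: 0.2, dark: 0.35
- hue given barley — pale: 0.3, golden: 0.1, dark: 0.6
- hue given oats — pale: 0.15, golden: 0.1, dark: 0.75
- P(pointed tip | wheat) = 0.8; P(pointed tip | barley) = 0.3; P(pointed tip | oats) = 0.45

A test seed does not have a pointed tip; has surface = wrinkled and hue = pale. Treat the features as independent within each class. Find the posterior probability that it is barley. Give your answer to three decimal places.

0.847

wheat: 0.45 × 0.05 × 0.45 × (1−0.8) = 0.002025
barley: 0.3 × 0.45 × 0.3 × (1−0.3) = 0.02835
oats: 0.25 × 0.15 × 0.15 × (1−0.45) = 0.00309375
P(barley | x) = 0.02835 / 0.03346875 ≈ 0.847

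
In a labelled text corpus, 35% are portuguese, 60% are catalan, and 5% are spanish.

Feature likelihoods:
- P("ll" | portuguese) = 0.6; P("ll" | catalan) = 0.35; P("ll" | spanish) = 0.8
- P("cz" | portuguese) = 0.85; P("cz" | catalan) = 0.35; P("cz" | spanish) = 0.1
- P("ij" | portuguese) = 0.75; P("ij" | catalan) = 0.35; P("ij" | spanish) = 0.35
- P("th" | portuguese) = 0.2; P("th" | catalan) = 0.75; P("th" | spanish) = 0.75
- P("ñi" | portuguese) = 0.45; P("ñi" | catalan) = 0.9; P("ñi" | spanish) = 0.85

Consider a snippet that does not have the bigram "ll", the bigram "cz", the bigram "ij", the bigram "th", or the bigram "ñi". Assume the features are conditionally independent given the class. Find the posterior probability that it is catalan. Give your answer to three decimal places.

0.620

portuguese: 0.35 × (1−0.6) × (1−0.85) × (1−0.75) × (1−0.2) × (1−0.45) = 0.00231
catalan: 0.6 × (1−0.35) × (1−0.35) × (1−0.35) × (1−0.75) × (1−0.9) = 0.004119375
spanish: 0.05 × (1−0.8) × (1−0.1) × (1−0.35) × (1−0.75) × (1−0.85) = 0.000219375
P(catalan | x) = 0.004119375 / 0.00664875 ≈ 0.620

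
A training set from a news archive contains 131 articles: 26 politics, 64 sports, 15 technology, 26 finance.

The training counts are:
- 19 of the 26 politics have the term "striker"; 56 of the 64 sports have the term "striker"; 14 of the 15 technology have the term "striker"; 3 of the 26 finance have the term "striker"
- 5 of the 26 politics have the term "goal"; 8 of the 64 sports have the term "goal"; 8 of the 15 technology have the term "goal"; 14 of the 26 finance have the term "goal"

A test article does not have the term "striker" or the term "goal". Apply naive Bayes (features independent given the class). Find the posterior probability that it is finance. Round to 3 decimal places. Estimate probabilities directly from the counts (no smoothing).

0.447

politics: (26/131) × (7/26) × (21/26) ≈ 0.0431591
sports: (64/131) × (8/64) × (56/64) ≈ 0.0534351
technology: (15/131) × (1/15) × (7/15) ≈ 0.00356234
finance: (26/131) × (23/26) × (12/26) ≈ 0.0810335
P(finance | x) = 0.0810335 / 0.18119004 ≈ 0.447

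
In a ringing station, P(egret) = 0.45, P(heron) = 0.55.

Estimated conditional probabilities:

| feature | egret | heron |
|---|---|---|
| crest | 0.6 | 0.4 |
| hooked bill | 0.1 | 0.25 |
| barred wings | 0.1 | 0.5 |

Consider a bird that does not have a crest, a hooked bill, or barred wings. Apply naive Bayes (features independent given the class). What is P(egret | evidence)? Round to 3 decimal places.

egret: 0.45 × (1−0.6) × (1−0.1) × (1−0.1) = 0.1458
heron: 0.55 × (1−0.4) × (1−0.25) × (1−0.5) = 0.12375
P(egret | x) = 0.1458 / 0.26955 ≈ 0.541

0.541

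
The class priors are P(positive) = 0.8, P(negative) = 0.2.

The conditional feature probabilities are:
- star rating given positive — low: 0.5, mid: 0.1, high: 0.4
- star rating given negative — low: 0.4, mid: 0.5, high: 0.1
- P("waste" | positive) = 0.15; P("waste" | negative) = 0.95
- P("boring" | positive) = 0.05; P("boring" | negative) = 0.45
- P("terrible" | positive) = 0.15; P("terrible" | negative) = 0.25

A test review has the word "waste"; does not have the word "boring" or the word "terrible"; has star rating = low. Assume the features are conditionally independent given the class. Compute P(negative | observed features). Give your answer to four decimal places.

0.3929

positive: 0.8 × 0.5 × 0.15 × (1−0.05) × (1−0.15) = 0.04845
negative: 0.2 × 0.4 × 0.95 × (1−0.45) × (1−0.25) = 0.03135
P(negative | x) = 0.03135 / 0.0798 ≈ 0.3929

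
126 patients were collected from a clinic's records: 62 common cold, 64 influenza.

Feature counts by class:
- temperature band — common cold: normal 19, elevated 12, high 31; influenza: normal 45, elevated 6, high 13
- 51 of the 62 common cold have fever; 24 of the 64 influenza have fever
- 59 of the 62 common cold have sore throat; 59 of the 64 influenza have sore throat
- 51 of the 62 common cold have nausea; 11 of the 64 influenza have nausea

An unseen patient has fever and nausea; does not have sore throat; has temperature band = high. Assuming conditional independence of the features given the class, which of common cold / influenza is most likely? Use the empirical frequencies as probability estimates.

common cold: (62/126) × (31/62) × (51/62) × (3/62) × (51/62) ≈ 0.00805523
influenza: (64/126) × (13/64) × (24/64) × (5/64) × (11/64) ≈ 0.000519525
Highest score → common cold.

common cold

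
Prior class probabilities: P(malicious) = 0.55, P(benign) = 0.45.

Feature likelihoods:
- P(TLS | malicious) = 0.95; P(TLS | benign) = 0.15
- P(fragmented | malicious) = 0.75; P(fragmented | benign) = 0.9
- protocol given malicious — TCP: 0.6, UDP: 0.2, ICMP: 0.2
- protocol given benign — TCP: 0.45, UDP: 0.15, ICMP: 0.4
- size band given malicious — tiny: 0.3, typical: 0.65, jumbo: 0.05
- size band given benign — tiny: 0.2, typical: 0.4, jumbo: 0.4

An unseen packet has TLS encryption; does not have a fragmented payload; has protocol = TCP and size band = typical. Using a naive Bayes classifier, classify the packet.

malicious: 0.55 × 0.95 × (1−0.75) × 0.6 × 0.65 = 0.05094375
benign: 0.45 × 0.15 × (1−0.9) × 0.45 × 0.4 = 0.001215
Highest score → malicious.

malicious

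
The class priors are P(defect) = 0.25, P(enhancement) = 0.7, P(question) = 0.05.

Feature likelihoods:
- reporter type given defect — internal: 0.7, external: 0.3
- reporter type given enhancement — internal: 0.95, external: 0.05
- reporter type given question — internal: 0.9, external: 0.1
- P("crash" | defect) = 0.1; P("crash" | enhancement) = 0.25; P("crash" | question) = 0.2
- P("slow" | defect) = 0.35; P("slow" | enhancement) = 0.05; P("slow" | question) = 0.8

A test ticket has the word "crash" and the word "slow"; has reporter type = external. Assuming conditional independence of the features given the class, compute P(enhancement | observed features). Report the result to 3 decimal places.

0.113

defect: 0.25 × 0.3 × 0.1 × 0.35 = 0.002625
enhancement: 0.7 × 0.05 × 0.25 × 0.05 = 0.0004375
question: 0.05 × 0.1 × 0.2 × 0.8 = 0.0008
P(enhancement | x) = 0.0004375 / 0.0038625 ≈ 0.113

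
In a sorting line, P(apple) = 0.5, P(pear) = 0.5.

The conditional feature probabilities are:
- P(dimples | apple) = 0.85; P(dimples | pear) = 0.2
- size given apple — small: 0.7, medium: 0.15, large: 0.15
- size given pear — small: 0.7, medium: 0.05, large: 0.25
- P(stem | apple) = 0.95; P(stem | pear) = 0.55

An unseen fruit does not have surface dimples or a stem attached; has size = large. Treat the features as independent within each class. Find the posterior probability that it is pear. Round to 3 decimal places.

0.988

apple: 0.5 × (1−0.85) × 0.15 × (1−0.95) = 0.0005625
pear: 0.5 × (1−0.2) × 0.25 × (1−0.55) = 0.045
P(pear | x) = 0.045 / 0.0455625 ≈ 0.988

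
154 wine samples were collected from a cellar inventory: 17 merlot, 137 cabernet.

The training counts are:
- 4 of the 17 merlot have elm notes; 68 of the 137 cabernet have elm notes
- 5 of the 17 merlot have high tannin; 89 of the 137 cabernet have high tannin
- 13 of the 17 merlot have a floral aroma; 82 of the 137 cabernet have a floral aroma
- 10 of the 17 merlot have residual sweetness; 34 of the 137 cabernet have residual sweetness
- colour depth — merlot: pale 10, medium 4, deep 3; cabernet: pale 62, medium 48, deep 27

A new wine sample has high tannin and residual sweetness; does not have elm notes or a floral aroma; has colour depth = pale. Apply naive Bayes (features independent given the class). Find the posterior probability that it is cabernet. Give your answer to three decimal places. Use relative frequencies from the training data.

0.867

merlot: (17/154) × (13/17) × (5/17) × (4/17) × (10/17) × (10/17) ≈ 0.00202142
cabernet: (137/154) × (69/137) × (89/137) × (55/137) × (34/137) × (62/137) ≈ 0.0131241
P(cabernet | x) = 0.0131241 / 0.01514552 ≈ 0.867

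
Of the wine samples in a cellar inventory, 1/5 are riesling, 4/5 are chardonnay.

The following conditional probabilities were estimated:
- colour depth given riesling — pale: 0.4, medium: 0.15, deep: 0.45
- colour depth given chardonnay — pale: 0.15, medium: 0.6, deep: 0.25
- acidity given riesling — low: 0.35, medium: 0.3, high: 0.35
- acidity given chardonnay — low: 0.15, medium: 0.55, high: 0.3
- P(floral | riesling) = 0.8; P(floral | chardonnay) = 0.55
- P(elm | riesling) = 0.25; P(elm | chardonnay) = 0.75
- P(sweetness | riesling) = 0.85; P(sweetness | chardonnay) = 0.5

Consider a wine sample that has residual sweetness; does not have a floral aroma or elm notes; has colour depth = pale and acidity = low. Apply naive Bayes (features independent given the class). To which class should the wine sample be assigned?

riesling: 0.2 × 0.4 × 0.35 × (1−0.8) × (1−0.25) × 0.85 = 0.00357
chardonnay: 0.8 × 0.15 × 0.15 × (1−0.55) × (1−0.75) × 0.5 = 0.0010125
Highest score → riesling.

riesling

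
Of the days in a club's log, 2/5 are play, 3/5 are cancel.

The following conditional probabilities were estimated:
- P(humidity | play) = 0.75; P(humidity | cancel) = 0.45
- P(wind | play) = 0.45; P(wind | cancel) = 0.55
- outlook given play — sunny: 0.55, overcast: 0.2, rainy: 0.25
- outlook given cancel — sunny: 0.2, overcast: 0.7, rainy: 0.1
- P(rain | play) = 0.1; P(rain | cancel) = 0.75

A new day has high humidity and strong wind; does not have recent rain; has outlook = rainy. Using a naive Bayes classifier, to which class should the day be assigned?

play: 0.4 × 0.75 × 0.45 × 0.25 × (1−0.1) = 0.030375
cancel: 0.6 × 0.45 × 0.55 × 0.1 × (1−0.75) = 0.0037125
Highest score → play.

play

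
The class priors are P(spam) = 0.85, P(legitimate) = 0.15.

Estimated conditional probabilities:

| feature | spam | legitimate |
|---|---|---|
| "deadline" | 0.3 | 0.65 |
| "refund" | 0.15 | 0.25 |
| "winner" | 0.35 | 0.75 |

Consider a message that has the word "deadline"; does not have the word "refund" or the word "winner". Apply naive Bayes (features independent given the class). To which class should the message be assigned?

spam: 0.85 × 0.3 × (1−0.15) × (1−0.35) = 0.1408875
legitimate: 0.15 × 0.65 × (1−0.25) × (1−0.75) = 0.01828125
Highest score → spam.

spam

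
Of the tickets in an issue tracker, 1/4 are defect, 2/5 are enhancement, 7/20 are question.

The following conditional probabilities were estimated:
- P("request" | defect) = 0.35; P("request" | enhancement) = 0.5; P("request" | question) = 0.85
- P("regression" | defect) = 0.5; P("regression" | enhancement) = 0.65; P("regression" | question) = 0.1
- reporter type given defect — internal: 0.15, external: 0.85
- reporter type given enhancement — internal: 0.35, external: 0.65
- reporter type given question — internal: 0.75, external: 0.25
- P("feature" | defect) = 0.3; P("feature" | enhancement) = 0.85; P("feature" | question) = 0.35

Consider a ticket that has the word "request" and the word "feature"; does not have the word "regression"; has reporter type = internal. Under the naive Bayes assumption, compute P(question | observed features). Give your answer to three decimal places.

defect: 0.25 × 0.35 × (1−0.5) × 0.15 × 0.3 = 0.00196875
enhancement: 0.4 × 0.5 × (1−0.65) × 0.35 × 0.85 = 0.020825
question: 0.35 × 0.85 × (1−0.1) × 0.75 × 0.35 = 0.070284375
P(question | x) = 0.070284375 / 0.093078125 ≈ 0.755

0.755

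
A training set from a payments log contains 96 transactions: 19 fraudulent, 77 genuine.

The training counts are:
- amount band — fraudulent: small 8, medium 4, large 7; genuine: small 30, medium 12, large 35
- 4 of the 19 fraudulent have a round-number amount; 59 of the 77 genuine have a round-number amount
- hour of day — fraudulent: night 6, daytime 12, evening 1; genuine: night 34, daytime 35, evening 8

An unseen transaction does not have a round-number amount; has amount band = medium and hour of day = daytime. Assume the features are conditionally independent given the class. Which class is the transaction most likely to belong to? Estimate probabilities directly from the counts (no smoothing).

fraudulent: (19/96) × (4/19) × (15/19) × (12/19) ≈ 0.0207756
genuine: (77/96) × (12/77) × (18/77) × (35/77) ≈ 0.0132822
Highest score → fraudulent.

fraudulent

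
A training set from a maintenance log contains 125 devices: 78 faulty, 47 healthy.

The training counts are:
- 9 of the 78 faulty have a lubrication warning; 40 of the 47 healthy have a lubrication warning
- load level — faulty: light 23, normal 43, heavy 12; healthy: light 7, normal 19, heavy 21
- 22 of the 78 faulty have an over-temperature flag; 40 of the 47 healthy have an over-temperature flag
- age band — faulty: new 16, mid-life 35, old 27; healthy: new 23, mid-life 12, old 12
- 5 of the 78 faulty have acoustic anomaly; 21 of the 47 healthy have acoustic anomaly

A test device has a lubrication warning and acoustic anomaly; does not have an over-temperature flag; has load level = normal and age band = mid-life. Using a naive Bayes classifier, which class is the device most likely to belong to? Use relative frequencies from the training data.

faulty: (78/125) × (9/78) × (43/78) × (56/78) × (35/78) × (5/78) ≈ 0.000819688
healthy: (47/125) × (40/47) × (19/47) × (7/47) × (12/47) × (21/47) ≈ 0.00219791
Highest score → healthy.

healthy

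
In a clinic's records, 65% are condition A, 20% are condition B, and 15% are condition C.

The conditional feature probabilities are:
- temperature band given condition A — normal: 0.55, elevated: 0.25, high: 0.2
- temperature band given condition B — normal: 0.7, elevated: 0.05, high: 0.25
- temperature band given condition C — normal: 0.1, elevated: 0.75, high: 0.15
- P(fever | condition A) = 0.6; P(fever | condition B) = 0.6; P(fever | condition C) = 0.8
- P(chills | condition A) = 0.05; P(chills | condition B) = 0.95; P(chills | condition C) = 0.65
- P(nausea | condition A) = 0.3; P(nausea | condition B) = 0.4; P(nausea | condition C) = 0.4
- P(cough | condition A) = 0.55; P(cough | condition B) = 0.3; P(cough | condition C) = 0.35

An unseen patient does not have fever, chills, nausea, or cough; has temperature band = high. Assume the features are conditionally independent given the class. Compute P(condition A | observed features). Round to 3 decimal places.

0.938

condition A: 0.65 × 0.2 × (1−0.6) × (1−0.05) × (1−0.3) × (1−0.55) = 0.015561
condition B: 0.2 × 0.25 × (1−0.6) × (1−0.95) × (1−0.4) × (1−0.3) = 0.00042
condition C: 0.15 × 0.15 × (1−0.8) × (1−0.65) × (1−0.4) × (1−0.35) = 0.00061425
P(condition A | x) = 0.015561 / 0.01659525 ≈ 0.938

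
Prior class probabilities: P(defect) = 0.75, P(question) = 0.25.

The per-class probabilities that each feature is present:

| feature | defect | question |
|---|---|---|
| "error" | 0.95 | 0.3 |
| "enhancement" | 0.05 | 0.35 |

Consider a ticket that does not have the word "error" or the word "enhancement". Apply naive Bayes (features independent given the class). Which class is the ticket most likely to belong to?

question

defect: 0.75 × (1−0.95) × (1−0.05) = 0.035625
question: 0.25 × (1−0.3) × (1−0.35) = 0.11375
Highest score → question.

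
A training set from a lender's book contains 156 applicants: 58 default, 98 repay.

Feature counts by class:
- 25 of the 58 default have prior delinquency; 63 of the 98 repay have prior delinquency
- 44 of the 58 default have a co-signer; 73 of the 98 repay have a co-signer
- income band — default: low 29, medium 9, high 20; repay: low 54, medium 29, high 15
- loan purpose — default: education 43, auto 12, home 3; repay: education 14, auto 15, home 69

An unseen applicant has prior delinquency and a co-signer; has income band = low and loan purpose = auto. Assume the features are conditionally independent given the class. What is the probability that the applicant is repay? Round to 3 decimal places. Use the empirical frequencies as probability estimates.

default: (58/156) × (25/58) × (44/58) × (29/58) × (12/58) ≈ 0.0125766
repay: (98/156) × (63/98) × (73/98) × (54/98) × (15/98) ≈ 0.0253715
P(repay | x) = 0.0253715 / 0.0379481 ≈ 0.669

0.669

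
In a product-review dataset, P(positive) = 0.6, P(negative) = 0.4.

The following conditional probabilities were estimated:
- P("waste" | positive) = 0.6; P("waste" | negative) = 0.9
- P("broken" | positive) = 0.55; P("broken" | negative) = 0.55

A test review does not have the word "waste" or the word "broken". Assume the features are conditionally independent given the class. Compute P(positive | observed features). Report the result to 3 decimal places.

positive: 0.6 × (1−0.6) × (1−0.55) = 0.108
negative: 0.4 × (1−0.9) × (1−0.55) = 0.018
P(positive | x) = 0.108 / 0.126 ≈ 0.857

0.857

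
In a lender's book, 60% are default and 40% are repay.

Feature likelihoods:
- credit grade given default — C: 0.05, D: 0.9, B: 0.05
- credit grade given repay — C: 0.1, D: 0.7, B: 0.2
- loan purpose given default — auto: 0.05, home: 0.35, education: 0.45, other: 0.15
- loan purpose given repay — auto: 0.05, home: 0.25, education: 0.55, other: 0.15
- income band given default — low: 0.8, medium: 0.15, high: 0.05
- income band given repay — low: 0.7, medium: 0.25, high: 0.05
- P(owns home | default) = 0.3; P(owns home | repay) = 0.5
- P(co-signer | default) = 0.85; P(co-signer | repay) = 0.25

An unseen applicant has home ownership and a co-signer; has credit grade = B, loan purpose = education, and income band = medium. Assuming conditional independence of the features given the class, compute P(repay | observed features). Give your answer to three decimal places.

default: 0.6 × 0.05 × 0.45 × 0.15 × 0.3 × 0.85 = 0.000516375
repay: 0.4 × 0.2 × 0.55 × 0.25 × 0.5 × 0.25 = 0.001375
P(repay | x) = 0.001375 / 0.001891375 ≈ 0.727

0.727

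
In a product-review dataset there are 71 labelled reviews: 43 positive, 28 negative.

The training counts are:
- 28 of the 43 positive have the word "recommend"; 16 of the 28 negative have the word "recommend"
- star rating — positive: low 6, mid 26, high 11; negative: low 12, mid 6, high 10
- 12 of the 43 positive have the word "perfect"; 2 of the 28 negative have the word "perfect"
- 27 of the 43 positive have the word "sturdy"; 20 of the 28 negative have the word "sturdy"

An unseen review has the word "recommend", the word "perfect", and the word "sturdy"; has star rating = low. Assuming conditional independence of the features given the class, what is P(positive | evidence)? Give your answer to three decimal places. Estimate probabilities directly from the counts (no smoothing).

0.662

positive: (43/71) × (28/43) × (6/43) × (12/43) × (27/43) ≈ 0.00964252
negative: (28/71) × (16/28) × (12/28) × (2/28) × (20/28) ≈ 0.00492752
P(positive | x) = 0.00964252 / 0.01457004 ≈ 0.662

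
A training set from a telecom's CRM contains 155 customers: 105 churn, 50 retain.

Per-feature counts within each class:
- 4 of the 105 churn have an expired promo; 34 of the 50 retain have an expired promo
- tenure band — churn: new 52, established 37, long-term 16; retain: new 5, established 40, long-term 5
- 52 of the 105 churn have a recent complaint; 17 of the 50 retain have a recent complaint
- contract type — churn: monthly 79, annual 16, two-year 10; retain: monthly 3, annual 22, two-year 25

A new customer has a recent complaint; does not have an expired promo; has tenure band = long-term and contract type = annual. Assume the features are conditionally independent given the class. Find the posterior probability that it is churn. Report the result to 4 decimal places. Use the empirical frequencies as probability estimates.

churn: (105/155) × (101/105) × (16/105) × (52/105) × (16/105) ≈ 0.00749316
retain: (50/155) × (16/50) × (5/50) × (17/50) × (22/50) ≈ 0.00154426
P(churn | x) = 0.00749316 / 0.00903742 ≈ 0.8291

0.8291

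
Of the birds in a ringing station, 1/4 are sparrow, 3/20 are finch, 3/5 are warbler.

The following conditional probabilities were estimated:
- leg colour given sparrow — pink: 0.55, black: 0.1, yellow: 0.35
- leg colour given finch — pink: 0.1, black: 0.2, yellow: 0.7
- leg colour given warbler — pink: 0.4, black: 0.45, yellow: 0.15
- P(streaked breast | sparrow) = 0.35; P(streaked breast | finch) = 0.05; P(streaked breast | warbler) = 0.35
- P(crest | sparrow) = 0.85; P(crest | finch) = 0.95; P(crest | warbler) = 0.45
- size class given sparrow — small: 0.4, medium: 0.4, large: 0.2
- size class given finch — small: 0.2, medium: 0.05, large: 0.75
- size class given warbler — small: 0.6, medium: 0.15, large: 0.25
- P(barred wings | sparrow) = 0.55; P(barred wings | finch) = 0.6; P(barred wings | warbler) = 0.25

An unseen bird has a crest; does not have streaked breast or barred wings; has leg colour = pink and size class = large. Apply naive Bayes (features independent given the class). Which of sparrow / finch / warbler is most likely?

sparrow: 0.25 × 0.55 × (1−0.35) × 0.85 × 0.2 × (1−0.55) = 0.0068371875
finch: 0.15 × 0.1 × (1−0.05) × 0.95 × 0.75 × (1−0.6) = 0.00406125
warbler: 0.6 × 0.4 × (1−0.35) × 0.45 × 0.25 × (1−0.25) = 0.0131625
Highest score → warbler.

warbler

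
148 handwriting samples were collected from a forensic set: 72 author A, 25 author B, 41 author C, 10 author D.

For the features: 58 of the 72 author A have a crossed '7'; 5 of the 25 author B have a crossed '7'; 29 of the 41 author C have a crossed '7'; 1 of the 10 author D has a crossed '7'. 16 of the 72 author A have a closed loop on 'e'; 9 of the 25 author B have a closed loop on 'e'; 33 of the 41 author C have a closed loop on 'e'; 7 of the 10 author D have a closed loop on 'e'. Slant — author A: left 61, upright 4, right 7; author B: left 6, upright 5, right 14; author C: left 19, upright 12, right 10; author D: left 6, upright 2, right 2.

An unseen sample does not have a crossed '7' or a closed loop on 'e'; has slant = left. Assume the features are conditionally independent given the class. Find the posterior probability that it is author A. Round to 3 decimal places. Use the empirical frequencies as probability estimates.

0.615

author A: (72/148) × (14/72) × (56/72) × (61/72) ≈ 0.0623332
author B: (25/148) × (20/25) × (16/25) × (6/25) ≈ 0.0207568
author C: (41/148) × (12/41) × (8/41) × (19/41) ≈ 0.00733154
author D: (10/148) × (9/10) × (3/10) × (6/10) ≈ 0.0109459
P(author A | x) = 0.0623332 / 0.10136744 ≈ 0.615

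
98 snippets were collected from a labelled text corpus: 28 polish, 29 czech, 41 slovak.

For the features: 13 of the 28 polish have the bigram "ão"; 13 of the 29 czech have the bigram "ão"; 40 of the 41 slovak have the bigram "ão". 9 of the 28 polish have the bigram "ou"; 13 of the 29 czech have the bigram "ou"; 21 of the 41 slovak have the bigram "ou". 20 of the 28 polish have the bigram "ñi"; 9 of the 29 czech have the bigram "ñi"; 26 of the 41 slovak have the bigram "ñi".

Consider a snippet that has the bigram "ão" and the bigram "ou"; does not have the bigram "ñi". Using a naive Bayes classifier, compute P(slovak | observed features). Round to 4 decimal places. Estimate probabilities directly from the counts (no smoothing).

0.5898

polish: (28/98) × (13/28) × (9/28) × (8/28) ≈ 0.0121824
czech: (29/98) × (13/29) × (13/29) × (20/29) ≈ 0.0410105
slovak: (41/98) × (40/41) × (21/41) × (15/41) ≈ 0.0764851
P(slovak | x) = 0.0764851 / 0.129678 ≈ 0.5898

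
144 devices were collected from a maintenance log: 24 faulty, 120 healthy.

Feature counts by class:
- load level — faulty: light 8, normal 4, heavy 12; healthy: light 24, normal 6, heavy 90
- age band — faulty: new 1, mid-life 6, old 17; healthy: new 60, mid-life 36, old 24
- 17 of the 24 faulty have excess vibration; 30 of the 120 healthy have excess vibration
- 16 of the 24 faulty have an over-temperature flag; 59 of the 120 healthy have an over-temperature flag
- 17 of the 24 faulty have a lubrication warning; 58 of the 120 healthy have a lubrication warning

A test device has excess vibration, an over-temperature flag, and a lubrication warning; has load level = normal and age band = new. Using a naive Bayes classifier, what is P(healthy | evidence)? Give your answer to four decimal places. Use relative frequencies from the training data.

0.7617

faulty: (24/144) × (4/24) × (1/24) × (17/24) × (16/24) × (17/24) ≈ 0.000387142
healthy: (120/144) × (6/120) × (60/120) × (30/120) × (59/120) × (58/120) ≈ 0.0012377
P(healthy | x) = 0.0012377 / 0.001624842 ≈ 0.7617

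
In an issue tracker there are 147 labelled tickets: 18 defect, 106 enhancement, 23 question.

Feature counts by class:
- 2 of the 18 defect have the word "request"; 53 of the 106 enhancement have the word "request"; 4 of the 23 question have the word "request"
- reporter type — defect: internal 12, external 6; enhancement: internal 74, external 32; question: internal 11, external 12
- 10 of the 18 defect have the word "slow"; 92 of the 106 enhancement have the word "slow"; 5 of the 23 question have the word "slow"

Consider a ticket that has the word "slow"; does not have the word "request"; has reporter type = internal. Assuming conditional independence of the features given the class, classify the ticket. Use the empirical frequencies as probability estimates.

enhancement

defect: (18/147) × (16/18) × (12/18) × (10/18) ≈ 0.0403124
enhancement: (106/147) × (53/106) × (74/106) × (92/106) ≈ 0.218457
question: (23/147) × (19/23) × (11/23) × (5/23) ≈ 0.0134383
Highest score → enhancement.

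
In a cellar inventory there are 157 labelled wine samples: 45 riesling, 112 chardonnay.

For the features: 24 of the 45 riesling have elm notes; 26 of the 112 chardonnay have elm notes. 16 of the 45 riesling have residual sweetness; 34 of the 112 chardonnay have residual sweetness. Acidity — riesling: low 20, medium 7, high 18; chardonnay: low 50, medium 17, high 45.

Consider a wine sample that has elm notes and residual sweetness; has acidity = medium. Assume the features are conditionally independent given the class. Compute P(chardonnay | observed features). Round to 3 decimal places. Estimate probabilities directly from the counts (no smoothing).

0.474

riesling: (45/157) × (24/45) × (16/45) × (7/45) ≈ 0.00845482
chardonnay: (112/157) × (26/112) × (34/112) × (17/112) ≈ 0.00763072
P(chardonnay | x) = 0.00763072 / 0.01608554 ≈ 0.474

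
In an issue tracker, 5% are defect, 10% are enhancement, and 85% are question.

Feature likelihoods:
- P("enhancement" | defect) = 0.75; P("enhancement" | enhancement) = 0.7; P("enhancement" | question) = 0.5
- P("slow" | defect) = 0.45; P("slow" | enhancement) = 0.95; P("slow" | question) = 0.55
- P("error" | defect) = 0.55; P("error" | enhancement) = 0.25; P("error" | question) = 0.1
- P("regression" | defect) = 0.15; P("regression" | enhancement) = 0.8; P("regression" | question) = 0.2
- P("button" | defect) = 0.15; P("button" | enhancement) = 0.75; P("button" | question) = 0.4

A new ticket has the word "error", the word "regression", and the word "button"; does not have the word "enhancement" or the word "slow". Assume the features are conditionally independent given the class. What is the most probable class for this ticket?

question

defect: 0.05 × (1−0.75) × (1−0.45) × 0.55 × 0.15 × 0.15 = 0.000085078125
enhancement: 0.1 × (1−0.7) × (1−0.95) × 0.25 × 0.8 × 0.75 = 0.000225
question: 0.85 × (1−0.5) × (1−0.55) × 0.1 × 0.2 × 0.4 = 0.00153
Highest score → question.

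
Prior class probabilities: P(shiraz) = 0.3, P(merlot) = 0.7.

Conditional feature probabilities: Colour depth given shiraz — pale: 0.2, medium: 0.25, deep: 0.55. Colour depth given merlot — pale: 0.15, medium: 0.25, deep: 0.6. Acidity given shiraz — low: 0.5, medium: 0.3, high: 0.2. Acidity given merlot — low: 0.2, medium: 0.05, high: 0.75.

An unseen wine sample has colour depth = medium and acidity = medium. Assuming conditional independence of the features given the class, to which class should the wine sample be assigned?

shiraz: 0.3 × 0.25 × 0.3 = 0.0225
merlot: 0.7 × 0.25 × 0.05 = 0.00875
Highest score → shiraz.

shiraz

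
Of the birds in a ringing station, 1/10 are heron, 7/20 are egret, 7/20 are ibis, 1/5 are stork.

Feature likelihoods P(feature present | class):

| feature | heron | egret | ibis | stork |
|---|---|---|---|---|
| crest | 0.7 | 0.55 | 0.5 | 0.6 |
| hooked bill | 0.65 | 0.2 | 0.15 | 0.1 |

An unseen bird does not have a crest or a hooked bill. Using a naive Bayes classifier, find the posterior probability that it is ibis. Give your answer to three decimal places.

heron: 0.1 × (1−0.7) × (1−0.65) = 0.0105
egret: 0.35 × (1−0.55) × (1−0.2) = 0.126
ibis: 0.35 × (1−0.5) × (1−0.15) = 0.14875
stork: 0.2 × (1−0.6) × (1−0.1) = 0.072
P(ibis | x) = 0.14875 / 0.35725 ≈ 0.416

0.416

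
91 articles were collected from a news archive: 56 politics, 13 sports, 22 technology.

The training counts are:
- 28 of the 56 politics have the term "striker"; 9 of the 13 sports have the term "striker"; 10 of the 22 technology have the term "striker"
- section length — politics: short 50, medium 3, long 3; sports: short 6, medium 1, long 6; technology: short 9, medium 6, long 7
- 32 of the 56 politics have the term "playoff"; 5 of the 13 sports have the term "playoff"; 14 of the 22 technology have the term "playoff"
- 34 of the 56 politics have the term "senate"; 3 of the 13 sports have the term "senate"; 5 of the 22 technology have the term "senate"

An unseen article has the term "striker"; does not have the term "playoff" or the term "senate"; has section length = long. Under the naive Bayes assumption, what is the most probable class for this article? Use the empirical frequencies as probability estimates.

politics: (56/91) × (28/56) × (3/56) × (24/56) × (22/56) ≈ 0.00277529
sports: (13/91) × (9/13) × (6/13) × (8/13) × (10/13) ≈ 0.0216079
technology: (22/91) × (10/22) × (7/22) × (8/22) × (17/22) ≈ 0.00982489
Highest score → sports.

sports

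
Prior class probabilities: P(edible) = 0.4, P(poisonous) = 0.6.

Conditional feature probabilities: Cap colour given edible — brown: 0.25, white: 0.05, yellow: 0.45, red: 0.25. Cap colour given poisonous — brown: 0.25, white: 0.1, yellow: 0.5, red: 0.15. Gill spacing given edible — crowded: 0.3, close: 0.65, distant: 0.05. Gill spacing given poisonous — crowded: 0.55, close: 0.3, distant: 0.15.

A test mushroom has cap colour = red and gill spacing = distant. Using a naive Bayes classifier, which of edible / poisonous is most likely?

poisonous

edible: 0.4 × 0.25 × 0.05 = 0.005
poisonous: 0.6 × 0.15 × 0.15 = 0.0135
Highest score → poisonous.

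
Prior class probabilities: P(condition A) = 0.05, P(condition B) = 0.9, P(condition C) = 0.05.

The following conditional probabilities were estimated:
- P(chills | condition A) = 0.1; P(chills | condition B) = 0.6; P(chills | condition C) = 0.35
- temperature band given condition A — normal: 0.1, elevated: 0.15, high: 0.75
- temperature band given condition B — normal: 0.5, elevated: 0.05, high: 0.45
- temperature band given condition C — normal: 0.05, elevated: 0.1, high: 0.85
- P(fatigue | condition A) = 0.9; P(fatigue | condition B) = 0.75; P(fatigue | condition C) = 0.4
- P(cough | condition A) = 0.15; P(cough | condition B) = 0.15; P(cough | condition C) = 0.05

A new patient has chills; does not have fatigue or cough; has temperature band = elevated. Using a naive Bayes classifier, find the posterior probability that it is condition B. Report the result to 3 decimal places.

0.844

condition A: 0.05 × 0.1 × 0.15 × (1−0.9) × (1−0.15) = 0.00006375
condition B: 0.9 × 0.6 × 0.05 × (1−0.75) × (1−0.15) = 0.0057375
condition C: 0.05 × 0.35 × 0.1 × (1−0.4) × (1−0.05) = 0.0009975
P(condition B | x) = 0.0057375 / 0.00679875 ≈ 0.844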